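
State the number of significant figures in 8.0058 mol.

8.0058: zeros between nonzero digits are significant.

5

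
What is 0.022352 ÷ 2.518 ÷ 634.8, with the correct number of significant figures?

0.022352 ÷ 2.518 ÷ 634.8 = 0.0000139837530211…
Multiplication/division keeps the fewest significant figures: 0.022352 → 5 s.f., 2.518 → 4 s.f., 634.8 → 4 s.f.; limit is 4.
Rounded to 4 significant figures: 1.398 × 10^-5.

1.398 × 10^-5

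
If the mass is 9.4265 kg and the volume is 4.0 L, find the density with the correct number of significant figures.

density = 9.4265 kg ÷ 4.0 L = 2.356625 kg/L.
9.4265 has 5 significant figures; 4.0 has 2.
Division/multiplication keeps the fewest: 2 significant figures.
Rounded: 2.4 kg/L.

2.4 kg/L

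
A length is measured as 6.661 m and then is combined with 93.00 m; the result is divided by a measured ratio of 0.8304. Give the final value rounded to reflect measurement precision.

6.661 m + 93.00 m = 99.661 m; the sum is limited to 2 decimal places (4 s.f.).
Carrying full precision, 99.661 ÷ 0.8304 = 120.015655106… m; 0.8304 has 4 s.f., so the result keeps min(4, 4) = 4 s.f.
Rounded to 4 significant figures: 120.0 m.

120.0 m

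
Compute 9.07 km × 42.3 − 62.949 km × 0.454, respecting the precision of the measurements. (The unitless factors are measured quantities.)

355 km

9.07 × 42.3 = 383.661 → 384 km (3 s.f., last digit at the 10^0 place).
62.949 × 0.454 = 28.578846 → 28.6 km (3 s.f., last digit at the 10^-1 place).
Difference: 355.082154 km; keep the coarser place, 10^0.
Result: 355 km.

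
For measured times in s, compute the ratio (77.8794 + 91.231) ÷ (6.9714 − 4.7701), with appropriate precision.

77.8794 + 91.231 = 169.1104, limited to 3 d.p. → 6 s.f.; 6.9714 − 4.7701 = 2.2013, limited to 4 d.p. → 5 s.f.
Carrying full precision, 169.1104 ÷ 2.2013 = 76.822968246…; keep min(6, 5) = 5 s.f.
Rounded to 5 significant figures: 76.823.

76.823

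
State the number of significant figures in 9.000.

4

9.000: trailing zeros after a decimal point are significant.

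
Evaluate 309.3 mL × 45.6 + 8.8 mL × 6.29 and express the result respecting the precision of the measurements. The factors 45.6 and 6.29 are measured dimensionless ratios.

1.42 × 10⁴ mL

309.3 × 45.6 = 14104.08 → 1.41 × 10⁴ mL (3 s.f., last digit at the 10^2 place).
8.8 × 6.29 = 55.352 → 55 mL (2 s.f., last digit at the 10^0 place).
Sum: 14159.432 mL; keep the coarser place, 10^2.
Result: 1.42 × 10⁴ mL.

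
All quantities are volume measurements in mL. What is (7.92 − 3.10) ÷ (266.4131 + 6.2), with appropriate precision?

0.0177

7.92 − 3.10 = 4.82, limited to 2 d.p. → 3 s.f.; 266.4131 + 6.2 = 272.6131, limited to 1 d.p. → 4 s.f.
Carrying full precision, 4.82 ÷ 272.6131 = 0.0176807350784…; keep min(3, 4) = 3 s.f.
Rounded to 3 significant figures: 0.0177.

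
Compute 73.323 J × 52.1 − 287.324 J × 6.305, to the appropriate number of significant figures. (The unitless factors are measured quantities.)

73.323 × 52.1 = 3820.1283 → 3.82 × 10³ J (3 s.f., last digit at the 10^1 place).
287.324 × 6.305 = 1811.57782 → 1812 J (4 s.f., last digit at the 10^0 place).
Difference: 2008.55048 J; keep the coarser place, 10^1.
Result: 2.01 × 10³ J.

2.01 × 10³ J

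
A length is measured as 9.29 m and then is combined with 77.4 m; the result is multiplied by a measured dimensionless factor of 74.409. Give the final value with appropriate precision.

6.45 × 10^3 m

9.29 m + 77.4 m = 86.69 m; the sum is limited to 1 decimal place (3 s.f.).
Carrying full precision, 86.69 × 74.409 = 6450.51621 m; 74.409 has 5 s.f., so the result keeps min(3, 5) = 3 s.f.
Rounded to 3 significant figures: 6.45 × 10^3 m.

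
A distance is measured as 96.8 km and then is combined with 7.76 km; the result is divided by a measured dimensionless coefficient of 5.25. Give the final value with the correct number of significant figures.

96.8 km + 7.76 km = 104.56 km; the sum is limited to 1 decimal place (4 s.f.).
Carrying full precision, 104.56 ÷ 5.25 = 19.9161904762… km; 5.25 has 3 s.f., so the result keeps min(4, 3) = 3 s.f.
Rounded to 3 significant figures: 19.9 km.

19.9 km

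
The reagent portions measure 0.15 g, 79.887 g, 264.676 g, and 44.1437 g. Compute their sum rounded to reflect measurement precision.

0.15 g + 79.887 g + 264.676 g + 44.1437 g = 388.8567 g.
Addition/subtraction keeps the fewest decimal places: 0.15 → 2 decimal places, 79.887 → 3 decimal places, 264.676 → 3 decimal places, 44.1437 → 4 decimal places; limit is 2.
Rounded to 2 decimal places: 388.86 g.

388.86 g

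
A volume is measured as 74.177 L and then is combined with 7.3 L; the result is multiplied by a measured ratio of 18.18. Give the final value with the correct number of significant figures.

1.48 × 10^3 L

74.177 L + 7.3 L = 81.477 L; the sum is limited to 1 decimal place (3 s.f.).
Carrying full precision, 81.477 × 18.18 = 1481.25186 L; 18.18 has 4 s.f., so the result keeps min(3, 4) = 3 s.f.
Rounded to 3 significant figures: 1.48 × 10^3 L.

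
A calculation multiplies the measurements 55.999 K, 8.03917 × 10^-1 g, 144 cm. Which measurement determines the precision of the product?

55.999 K → 5 s.f.; 8.03917 × 10^-1 g → 6 s.f.; 144 cm → 3 s.f.
The fewest is 3 significant figures, from 144 cm.

144 cm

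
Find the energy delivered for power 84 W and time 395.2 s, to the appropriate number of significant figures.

energy delivered = 84 W × 395.2 s = 33196.8 J.
84 has 2 significant figures; 395.2 has 4.
Division/multiplication keeps the fewest: 2 significant figures.
Rounded: 3.3 × 10^4 J.

3.3 × 10^4 J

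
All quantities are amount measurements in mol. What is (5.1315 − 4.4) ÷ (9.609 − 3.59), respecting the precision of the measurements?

5.1315 − 4.4 = 0.7315, limited to 1 d.p. → 1 s.f.; 9.609 − 3.59 = 6.019, limited to 2 d.p. → 3 s.f.
Carrying full precision, 0.7315 ÷ 6.019 = 0.121531815916…; keep min(1, 3) = 1 s.f.
Rounded to 1 significant figure: 0.1.

0.1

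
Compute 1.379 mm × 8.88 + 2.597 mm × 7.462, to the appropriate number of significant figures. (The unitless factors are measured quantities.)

31.6 mm

1.379 × 8.88 = 12.24552 → 12.2 mm (3 s.f., last digit at the 10^-1 place).
2.597 × 7.462 = 19.378814 → 19.38 mm (4 s.f., last digit at the 10^-2 place).
Sum: 31.624334 mm; keep the coarser place, 10^-1.
Result: 31.6 mm.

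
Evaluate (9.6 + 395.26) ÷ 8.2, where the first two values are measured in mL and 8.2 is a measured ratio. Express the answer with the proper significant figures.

49 mL

9.6 mL + 395.26 mL = 404.86 mL; the sum is limited to 1 decimal place (4 s.f.).
Carrying full precision, 404.86 ÷ 8.2 = 49.3731707317… mL; 8.2 has 2 s.f., so the result keeps min(4, 2) = 2 s.f.
Rounded to 2 significant figures: 49 mL.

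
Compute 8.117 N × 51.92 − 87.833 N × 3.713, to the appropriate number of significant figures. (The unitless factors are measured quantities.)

95.3 N

8.117 × 51.92 = 421.43464 → 421.4 N (4 s.f., last digit at the 10^-1 place).
87.833 × 3.713 = 326.123929 → 326.1 N (4 s.f., last digit at the 10^-1 place).
Difference: 95.310711 N; keep the coarser place, 10^-1.
Result: 95.3 N.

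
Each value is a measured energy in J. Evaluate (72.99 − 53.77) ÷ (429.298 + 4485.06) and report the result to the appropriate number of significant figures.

0.003911

72.99 − 53.77 = 19.22, limited to 2 d.p. → 4 s.f.; 429.298 + 4485.06 = 4914.358, limited to 2 d.p. → 6 s.f.
Carrying full precision, 19.22 ÷ 4914.358 = 0.00391098898371…; keep min(4, 6) = 4 s.f.
Rounded to 4 significant figures: 0.003911.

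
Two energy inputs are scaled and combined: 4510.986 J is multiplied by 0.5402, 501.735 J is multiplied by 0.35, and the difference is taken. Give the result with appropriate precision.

2.26 × 10^3 J

4510.986 × 0.5402 = 2436.8346372 → 2437 J (4 s.f., last digit at the 10^0 place).
501.735 × 0.35 = 175.60725 → 1.8 × 10^2 J (2 s.f., last digit at the 10^1 place).
Difference: 2261.2273872 J; keep the coarser place, 10^1.
Result: 2.26 × 10^3 J.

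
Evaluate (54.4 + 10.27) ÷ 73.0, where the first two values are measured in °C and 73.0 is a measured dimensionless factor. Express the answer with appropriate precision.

0.886 °C

54.4 °C + 10.27 °C = 64.67 °C; the sum is limited to 1 decimal place (3 s.f.).
Carrying full precision, 64.67 ÷ 73.0 = 0.885890410959… °C; 73.0 has 3 s.f., so the result keeps min(3, 3) = 3 s.f.
Rounded to 3 significant figures: 0.886 °C.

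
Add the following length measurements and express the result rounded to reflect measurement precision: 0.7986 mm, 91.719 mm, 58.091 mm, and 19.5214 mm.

0.7986 mm + 91.719 mm + 58.091 mm + 19.5214 mm = 170.1300 mm.
Addition/subtraction keeps the fewest decimal places: 0.7986 → 4 decimal places, 91.719 → 3 decimal places, 58.091 → 3 decimal places, 19.5214 → 4 decimal places; limit is 3.
Rounded to 3 decimal places: 170.130 mm.

170.130 mm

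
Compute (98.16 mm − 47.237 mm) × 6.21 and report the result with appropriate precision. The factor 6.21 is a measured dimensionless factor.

98.16 mm − 47.237 mm = 50.923 mm; the difference is limited to 2 decimal places (4 s.f.).
Carrying full precision, 50.923 × 6.21 = 316.23183 mm; 6.21 has 3 s.f., so the result keeps min(4, 3) = 3 s.f.
Rounded to 3 significant figures: 316 mm.

316 mm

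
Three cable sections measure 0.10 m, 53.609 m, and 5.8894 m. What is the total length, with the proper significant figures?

59.60 m

0.10 m + 53.609 m + 5.8894 m = 59.5984 m.
Addition/subtraction keeps the fewest decimal places: 0.10 → 2 decimal places, 53.609 → 3 decimal places, 5.8894 → 4 decimal places; limit is 2.
Rounded to 2 decimal places: 59.60 m.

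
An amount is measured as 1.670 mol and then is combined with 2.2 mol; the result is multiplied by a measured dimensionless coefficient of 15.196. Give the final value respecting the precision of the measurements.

1.670 mol + 2.2 mol = 3.870 mol; the sum is limited to 1 decimal place (2 s.f.).
Carrying full precision, 3.870 × 15.196 = 58.80852 mol; 15.196 has 5 s.f., so the result keeps min(2, 5) = 2 s.f.
Rounded to 2 significant figures: 59 mol.

59 mol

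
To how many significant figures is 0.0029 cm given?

0.0029: leading zeros are not significant.

2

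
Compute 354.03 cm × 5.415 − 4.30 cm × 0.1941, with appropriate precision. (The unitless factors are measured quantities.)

1.916 × 10³ cm

354.03 × 5.415 = 1917.07245 → 1917 cm (4 s.f., last digit at the 10^0 place).
4.30 × 0.1941 = 0.83463 → 0.835 cm (3 s.f., last digit at the 10^-3 place).
Difference: 1916.23782 cm; keep the coarser place, 10^0.
Result: 1.916 × 10³ cm.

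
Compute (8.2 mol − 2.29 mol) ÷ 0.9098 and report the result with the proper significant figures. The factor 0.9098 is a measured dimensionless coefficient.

6.5 mol

8.2 mol − 2.29 mol = 5.91 mol; the difference is limited to 1 decimal place (2 s.f.).
Carrying full precision, 5.91 ÷ 0.9098 = 6.49593317213… mol; 0.9098 has 4 s.f., so the result keeps min(2, 4) = 2 s.f.
Rounded to 2 significant figures: 6.5 mol.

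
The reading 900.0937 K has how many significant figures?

900.0937: zeros between nonzero digits are significant.

7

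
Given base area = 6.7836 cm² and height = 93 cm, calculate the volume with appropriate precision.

6.3 × 10² cm³

volume = 6.7836 cm² × 93 cm = 630.8748 cm³.
6.7836 has 5 significant figures; 93 has 2.
Division/multiplication keeps the fewest: 2 significant figures.
Rounded: 6.3 × 10² cm³.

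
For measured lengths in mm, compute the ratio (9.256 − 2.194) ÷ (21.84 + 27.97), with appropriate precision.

0.1418

9.256 − 2.194 = 7.062, limited to 3 d.p. → 4 s.f.; 21.84 + 27.97 = 49.81, limited to 2 d.p. → 4 s.f.
Carrying full precision, 7.062 ÷ 49.81 = 0.141778759285…; keep min(4, 4) = 4 s.f.
Rounded to 4 significant figures: 0.1418.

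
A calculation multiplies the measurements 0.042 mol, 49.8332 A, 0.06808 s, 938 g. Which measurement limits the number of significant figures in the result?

0.042 mol → 2 s.f.; 49.8332 A → 6 s.f.; 0.06808 s → 4 s.f.; 938 g → 3 s.f.
The fewest is 2 significant figures, from 0.042 mol.

0.042 mol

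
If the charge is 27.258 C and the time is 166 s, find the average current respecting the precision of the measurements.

average current = 27.258 C ÷ 166 s = 0.164204819277… A.
27.258 has 5 significant figures; 166 has 3.
Division/multiplication keeps the fewest: 3 significant figures.
Rounded: 0.164 A.

0.164 A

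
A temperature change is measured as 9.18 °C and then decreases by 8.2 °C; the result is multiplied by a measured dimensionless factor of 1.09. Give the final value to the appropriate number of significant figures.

9.18 °C − 8.2 °C = 0.98 °C; the difference is limited to 1 decimal place (2 s.f.).
Carrying full precision, 0.98 × 1.09 = 1.0682 °C; 1.09 has 3 s.f., so the result keeps min(2, 3) = 2 s.f.
Rounded to 2 significant figures: 1.1 °C.

1.1 °C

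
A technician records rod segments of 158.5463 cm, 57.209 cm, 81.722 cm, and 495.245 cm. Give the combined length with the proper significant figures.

792.722 cm

158.5463 cm + 57.209 cm + 81.722 cm + 495.245 cm = 792.7223 cm.
Addition/subtraction keeps the fewest decimal places: 158.5463 → 4 decimal places, 57.209 → 3 decimal places, 81.722 → 3 decimal places, 495.245 → 3 decimal places; limit is 3.
Rounded to 3 decimal places: 792.722 cm.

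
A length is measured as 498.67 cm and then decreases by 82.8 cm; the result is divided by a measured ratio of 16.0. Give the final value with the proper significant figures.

26.0 cm

498.67 cm − 82.8 cm = 415.87 cm; the difference is limited to 1 decimal place (4 s.f.).
Carrying full precision, 415.87 ÷ 16.0 = 25.991875 cm; 16.0 has 3 s.f., so the result keeps min(4, 3) = 3 s.f.
Rounded to 3 significant figures: 26.0 cm.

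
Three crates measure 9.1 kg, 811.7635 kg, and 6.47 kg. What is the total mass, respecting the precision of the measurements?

827.3 kg

9.1 kg + 811.7635 kg + 6.47 kg = 827.3335 kg.
Addition/subtraction keeps the fewest decimal places: 9.1 → 1 decimal place, 811.7635 → 4 decimal places, 6.47 → 2 decimal places; limit is 1.
Rounded to 1 decimal place: 827.3 kg.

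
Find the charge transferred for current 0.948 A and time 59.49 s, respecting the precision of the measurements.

charge transferred = 0.948 A × 59.49 s = 56.39652 C.
0.948 has 3 significant figures; 59.49 has 4.
Division/multiplication keeps the fewest: 3 significant figures.
Rounded: 56.4 C.

56.4 C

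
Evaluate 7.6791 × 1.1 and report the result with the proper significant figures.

8.4

7.6791 × 1.1 = 8.44701
Multiplication/division keeps the fewest significant figures: 7.6791 → 5 s.f., 1.1 → 2 s.f.; limit is 2.
Rounded to 2 significant figures: 8.4.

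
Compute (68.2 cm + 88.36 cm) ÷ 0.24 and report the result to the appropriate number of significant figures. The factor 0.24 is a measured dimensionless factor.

6.5 × 10^2 cm

68.2 cm + 88.36 cm = 156.56 cm; the sum is limited to 1 decimal place (4 s.f.).
Carrying full precision, 156.56 ÷ 0.24 = 652.333333333… cm; 0.24 has 2 s.f., so the result keeps min(4, 2) = 2 s.f.
Rounded to 2 significant figures: 6.5 × 10^2 cm.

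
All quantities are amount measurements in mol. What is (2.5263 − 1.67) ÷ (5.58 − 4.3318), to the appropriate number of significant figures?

2.5263 − 1.67 = 0.8563, limited to 2 d.p. → 2 s.f.; 5.58 − 4.3318 = 1.2482, limited to 2 d.p. → 3 s.f.
Carrying full precision, 0.8563 ÷ 1.2482 = 0.686027880147…; keep min(2, 3) = 2 s.f.
Rounded to 2 significant figures: 0.69.

0.69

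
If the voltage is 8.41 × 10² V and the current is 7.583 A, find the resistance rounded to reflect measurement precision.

111 Ω

resistance = 8.41 × 10² V ÷ 7.583 A = 110.905973889… Ω.
8.41 × 10² has 3 significant figures; 7.583 has 4.
Division/multiplication keeps the fewest: 3 significant figures.
Rounded: 111 Ω.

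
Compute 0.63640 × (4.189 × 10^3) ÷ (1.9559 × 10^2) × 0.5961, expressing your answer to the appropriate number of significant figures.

8.125

0.63640 × (4.189 × 10^3) ÷ (1.9559 × 10^2) × 0.5961 = 8.12480612281…
Multiplication/division keeps the fewest significant figures: 0.63640 → 5 s.f., 4.189 × 10^3 → 4 s.f., 1.9559 × 10^2 → 5 s.f., 0.5961 → 4 s.f.; limit is 4.
Rounded to 4 significant figures: 8.125.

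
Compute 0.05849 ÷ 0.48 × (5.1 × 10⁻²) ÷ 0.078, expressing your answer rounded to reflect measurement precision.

0.080

0.05849 ÷ 0.48 × (5.1 × 10⁻²) ÷ 0.078 = 0.0796738782051…
Multiplication/division keeps the fewest significant figures: 0.05849 → 4 s.f., 0.48 → 2 s.f., 5.1 × 10⁻² → 2 s.f., 0.078 → 2 s.f.; limit is 2.
Rounded to 2 significant figures: 0.080.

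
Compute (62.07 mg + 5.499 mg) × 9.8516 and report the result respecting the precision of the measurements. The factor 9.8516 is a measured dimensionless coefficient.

665.7 mg

62.07 mg + 5.499 mg = 67.569 mg; the sum is limited to 2 decimal places (4 s.f.).
Carrying full precision, 67.569 × 9.8516 = 665.6627604 mg; 9.8516 has 5 s.f., so the result keeps min(4, 5) = 4 s.f.
Rounded to 4 significant figures: 665.7 mg.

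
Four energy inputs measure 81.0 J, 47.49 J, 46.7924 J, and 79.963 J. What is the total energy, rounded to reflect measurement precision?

81.0 J + 47.49 J + 46.7924 J + 79.963 J = 255.2454 J.
Addition/subtraction keeps the fewest decimal places: 81.0 → 1 decimal place, 47.49 → 2 decimal places, 46.7924 → 4 decimal places, 79.963 → 3 decimal places; limit is 1.
Rounded to 1 decimal place: 255.2 J.

255.2 J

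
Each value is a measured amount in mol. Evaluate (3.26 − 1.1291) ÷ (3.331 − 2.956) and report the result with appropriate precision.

3.26 − 1.1291 = 2.1309, limited to 2 d.p. → 3 s.f.; 3.331 − 2.956 = 0.375, limited to 3 d.p. → 3 s.f.
Carrying full precision, 2.1309 ÷ 0.375 = 5.6824; keep min(3, 3) = 3 s.f.
Rounded to 3 significant figures: 5.68.

5.68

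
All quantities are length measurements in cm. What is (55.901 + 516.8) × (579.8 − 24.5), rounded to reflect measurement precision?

55.901 + 516.8 = 572.701, limited to 1 d.p. → 4 s.f.; 579.8 − 24.5 = 555.3, limited to 1 d.p. → 4 s.f.
Carrying full precision, 572.701 × 555.3 = 318020.8653; keep min(4, 4) = 4 s.f.
Rounded to 4 significant figures: 3.180 × 10^5 cm².

3.180 × 10^5 cm²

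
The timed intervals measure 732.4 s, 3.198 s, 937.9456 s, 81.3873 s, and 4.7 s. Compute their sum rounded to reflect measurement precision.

732.4 s + 3.198 s + 937.9456 s + 81.3873 s + 4.7 s = 1759.6309 s.
Addition/subtraction keeps the fewest decimal places: 732.4 → 1 decimal place, 3.198 → 3 decimal places, 937.9456 → 4 decimal places, 81.3873 → 4 decimal places, 4.7 → 1 decimal place; limit is 1.
Rounded to 1 decimal place: 1759.6 s.

1759.6 s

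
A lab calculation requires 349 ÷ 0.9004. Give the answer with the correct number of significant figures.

388

349 ÷ 0.9004 = 387.605508663…
Multiplication/division keeps the fewest significant figures: 349 → 3 s.f., 0.9004 → 4 s.f.; limit is 3.
Rounded to 3 significant figures: 388.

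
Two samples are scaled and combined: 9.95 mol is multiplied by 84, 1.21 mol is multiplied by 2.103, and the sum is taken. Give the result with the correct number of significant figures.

9.95 × 84 = 835.8 → 8.4 × 10² mol (2 s.f., last digit at the 10^1 place).
1.21 × 2.103 = 2.54463 → 2.54 mol (3 s.f., last digit at the 10^-2 place).
Sum: 838.34463 mol; keep the coarser place, 10^1.
Result: 8.4 × 10² mol.

8.4 × 10² mol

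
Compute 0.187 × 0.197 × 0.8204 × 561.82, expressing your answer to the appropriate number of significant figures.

0.187 × 0.197 × 0.8204 × 561.82 = 16.9797260784…
Multiplication/division keeps the fewest significant figures: 0.187 → 3 s.f., 0.197 → 3 s.f., 0.8204 → 4 s.f., 561.82 → 5 s.f.; limit is 3.
Rounded to 3 significant figures: 17.0.

17.0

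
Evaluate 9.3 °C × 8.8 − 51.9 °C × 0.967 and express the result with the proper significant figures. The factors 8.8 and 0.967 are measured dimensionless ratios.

32 °C

9.3 × 8.8 = 81.84 → 82 °C (2 s.f., last digit at the 10^0 place).
51.9 × 0.967 = 50.1873 → 50.2 °C (3 s.f., last digit at the 10^-1 place).
Difference: 31.6527 °C; keep the coarser place, 10^0.
Result: 32 °C.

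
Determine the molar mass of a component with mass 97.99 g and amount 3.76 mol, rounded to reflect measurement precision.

26.1 g/mol

molar mass = 97.99 g ÷ 3.76 mol = 26.0611702128… g/mol.
97.99 has 4 significant figures; 3.76 has 3.
Division/multiplication keeps the fewest: 3 significant figures.
Rounded: 26.1 g/mol.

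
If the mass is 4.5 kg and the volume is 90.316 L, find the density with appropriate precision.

density = 4.5 kg ÷ 90.316 L = 0.0498250586828… kg/L.
4.5 has 2 significant figures; 90.316 has 5.
Division/multiplication keeps the fewest: 2 significant figures.
Rounded: 0.050 kg/L.

0.050 kg/L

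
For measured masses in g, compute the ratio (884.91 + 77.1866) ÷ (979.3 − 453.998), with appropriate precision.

1.832

884.91 + 77.1866 = 962.0966, limited to 2 d.p. → 5 s.f.; 979.3 − 453.998 = 525.302, limited to 1 d.p. → 4 s.f.
Carrying full precision, 962.0966 ÷ 525.302 = 1.83151139725…; keep min(5, 4) = 4 s.f.
Rounded to 4 significant figures: 1.832.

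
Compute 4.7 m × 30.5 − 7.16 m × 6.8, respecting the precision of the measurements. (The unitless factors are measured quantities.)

9 × 10¹ m

4.7 × 30.5 = 143.35 → 1.4 × 10² m (2 s.f., last digit at the 10^1 place).
7.16 × 6.8 = 48.688 → 49 m (2 s.f., last digit at the 10^0 place).
Difference: 94.662 m; keep the coarser place, 10^1.
Result: 9 × 10¹ m.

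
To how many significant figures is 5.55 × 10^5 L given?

3

5.55 × 10^5: in scientific notation every digit of the coefficient is significant.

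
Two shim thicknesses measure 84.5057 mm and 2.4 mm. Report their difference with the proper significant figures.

84.5057 mm − 2.4 mm = 82.1057 mm.
Addition/subtraction keeps the fewest decimal places: 84.5057 → 4 decimal places, 2.4 → 1 decimal place; limit is 1.
Rounded to 1 decimal place: 82.1 mm.

82.1 mm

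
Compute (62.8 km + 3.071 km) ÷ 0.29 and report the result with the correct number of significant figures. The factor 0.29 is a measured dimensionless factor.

2.3 × 10^2 km

62.8 km + 3.071 km = 65.871 km; the sum is limited to 1 decimal place (3 s.f.).
Carrying full precision, 65.871 ÷ 0.29 = 227.14137931… km; 0.29 has 2 s.f., so the result keeps min(3, 2) = 2 s.f.
Rounded to 2 significant figures: 2.3 × 10^2 km.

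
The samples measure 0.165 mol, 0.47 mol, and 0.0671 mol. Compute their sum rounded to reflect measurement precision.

0.165 mol + 0.47 mol + 0.0671 mol = 0.7021 mol.
Addition/subtraction keeps the fewest decimal places: 0.165 → 3 decimal places, 0.47 → 2 decimal places, 0.0671 → 4 decimal places; limit is 2.
Rounded to 2 decimal places: 0.70 mol.

0.70 mol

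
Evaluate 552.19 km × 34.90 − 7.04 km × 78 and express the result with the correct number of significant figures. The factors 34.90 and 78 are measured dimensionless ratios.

1.872 × 10^4 km

552.19 × 34.90 = 19271.431 → 1.927 × 10^4 km (4 s.f., last digit at the 10^1 place).
7.04 × 78 = 549.12 → 5.5 × 10^2 km (2 s.f., last digit at the 10^1 place).
Difference: 18722.311 km; keep the coarser place, 10^1.
Result: 1.872 × 10^4 km.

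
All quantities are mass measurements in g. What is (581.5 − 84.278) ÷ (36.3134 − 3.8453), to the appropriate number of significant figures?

15.31

581.5 − 84.278 = 497.222, limited to 1 d.p. → 4 s.f.; 36.3134 − 3.8453 = 32.4681, limited to 4 d.p. → 6 s.f.
Carrying full precision, 497.222 ÷ 32.4681 = 15.3141699083…; keep min(4, 6) = 4 s.f.
Rounded to 4 significant figures: 15.31.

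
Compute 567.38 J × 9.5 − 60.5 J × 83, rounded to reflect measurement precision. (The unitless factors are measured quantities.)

567.38 × 9.5 = 5390.11 → 5.4 × 10^3 J (2 s.f., last digit at the 10^2 place).
60.5 × 83 = 5021.5 → 5.0 × 10^3 J (2 s.f., last digit at the 10^2 place).
Difference: 368.61 J; keep the coarser place, 10^2.
Result: 4 × 10^2 J.

4 × 10^2 J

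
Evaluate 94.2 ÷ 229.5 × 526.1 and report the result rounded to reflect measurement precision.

94.2 ÷ 229.5 × 526.1 = 215.941699346…
Multiplication/division keeps the fewest significant figures: 94.2 → 3 s.f., 229.5 → 4 s.f., 526.1 → 4 s.f.; limit is 3.
Rounded to 3 significant figures: 216.

216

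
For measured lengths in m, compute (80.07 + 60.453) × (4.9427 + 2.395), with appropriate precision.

1031 m²

80.07 + 60.453 = 140.523, limited to 2 d.p. → 5 s.f.; 4.9427 + 2.395 = 7.3377, limited to 3 d.p. → 4 s.f.
Carrying full precision, 140.523 × 7.3377 = 1031.1156171; keep min(5, 4) = 4 s.f.
Rounded to 4 significant figures: 1031 m².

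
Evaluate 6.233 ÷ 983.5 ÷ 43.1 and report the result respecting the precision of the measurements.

1.47 × 10⁻⁴

6.233 ÷ 983.5 ÷ 43.1 = 0.00014704338523…
Multiplication/division keeps the fewest significant figures: 6.233 → 4 s.f., 983.5 → 4 s.f., 43.1 → 3 s.f.; limit is 3.
Rounded to 3 significant figures: 1.47 × 10⁻⁴.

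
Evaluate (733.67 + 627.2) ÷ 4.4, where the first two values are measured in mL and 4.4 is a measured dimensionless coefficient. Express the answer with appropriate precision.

733.67 mL + 627.2 mL = 1360.87 mL; the sum is limited to 1 decimal place (5 s.f.).
Carrying full precision, 1360.87 ÷ 4.4 = 309.288636364… mL; 4.4 has 2 s.f., so the result keeps min(5, 2) = 2 s.f.
Rounded to 2 significant figures: 3.1 × 10² mL.

3.1 × 10² mL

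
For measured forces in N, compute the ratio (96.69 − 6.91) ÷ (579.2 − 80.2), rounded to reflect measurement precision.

96.69 − 6.91 = 89.78, limited to 2 d.p. → 4 s.f.; 579.2 − 80.2 = 499.0, limited to 1 d.p. → 4 s.f.
Carrying full precision, 89.78 ÷ 499.0 = 0.179919839679…; keep min(4, 4) = 4 s.f.
Rounded to 4 significant figures: 1.799 × 10⁻¹.

1.799 × 10⁻¹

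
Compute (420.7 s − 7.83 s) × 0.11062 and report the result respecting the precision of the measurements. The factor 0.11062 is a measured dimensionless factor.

45.67 s

420.7 s − 7.83 s = 412.87 s; the difference is limited to 1 decimal place (4 s.f.).
Carrying full precision, 412.87 × 0.11062 = 45.6716794 s; 0.11062 has 5 s.f., so the result keeps min(4, 5) = 4 s.f.
Rounded to 4 significant figures: 45.67 s.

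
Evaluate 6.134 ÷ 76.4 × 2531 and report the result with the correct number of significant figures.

203

6.134 ÷ 76.4 × 2531 = 203.20882199…
Multiplication/division keeps the fewest significant figures: 6.134 → 4 s.f., 76.4 → 3 s.f., 2531 → 4 s.f.; limit is 3.
Rounded to 3 significant figures: 203.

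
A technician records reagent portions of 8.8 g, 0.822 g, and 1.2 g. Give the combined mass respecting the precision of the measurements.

10.8 g

8.8 g + 0.822 g + 1.2 g = 10.822 g.
Addition/subtraction keeps the fewest decimal places: 8.8 → 1 decimal place, 0.822 → 3 decimal places, 1.2 → 1 decimal place; limit is 1.
Rounded to 1 decimal place: 10.8 g.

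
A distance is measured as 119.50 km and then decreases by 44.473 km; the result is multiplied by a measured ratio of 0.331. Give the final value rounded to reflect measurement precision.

119.50 km − 44.473 km = 75.027 km; the difference is limited to 2 decimal places (4 s.f.).
Carrying full precision, 75.027 × 0.331 = 24.833937 km; 0.331 has 3 s.f., so the result keeps min(4, 3) = 3 s.f.
Rounded to 3 significant figures: 24.8 km.

24.8 km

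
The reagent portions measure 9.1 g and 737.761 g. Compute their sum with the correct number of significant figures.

746.9 g

9.1 g + 737.761 g = 746.861 g.
Addition/subtraction keeps the fewest decimal places: 9.1 → 1 decimal place, 737.761 → 3 decimal places; limit is 1.
Rounded to 1 decimal place: 746.9 g.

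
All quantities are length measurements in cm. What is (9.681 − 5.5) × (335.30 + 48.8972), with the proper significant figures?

9.681 − 5.5 = 4.181, limited to 1 d.p. → 2 s.f.; 335.30 + 48.8972 = 384.1972, limited to 2 d.p. → 5 s.f.
Carrying full precision, 4.181 × 384.1972 = 1606.3284932; keep min(2, 5) = 2 s.f.
Rounded to 2 significant figures: 1.6 × 10^3 cm².

1.6 × 10^3 cm²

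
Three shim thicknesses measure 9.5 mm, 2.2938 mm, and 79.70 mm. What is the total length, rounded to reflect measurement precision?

9.5 mm + 2.2938 mm + 79.70 mm = 91.4938 mm.
Addition/subtraction keeps the fewest decimal places: 9.5 → 1 decimal place, 2.2938 → 4 decimal places, 79.70 → 2 decimal places; limit is 1.
Rounded to 1 decimal place: 91.5 mm.

91.5 mm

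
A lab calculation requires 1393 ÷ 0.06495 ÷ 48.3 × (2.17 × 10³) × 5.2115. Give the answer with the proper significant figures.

5.02 × 10⁶

1393 ÷ 0.06495 ÷ 48.3 × (2.17 × 10³) × 5.2115 = 5021660.01718…
Multiplication/division keeps the fewest significant figures: 1393 → 4 s.f., 0.06495 → 4 s.f., 48.3 → 3 s.f., 2.17 × 10³ → 3 s.f., 5.2115 → 5 s.f.; limit is 3.
Rounded to 3 significant figures: 5.02 × 10⁶.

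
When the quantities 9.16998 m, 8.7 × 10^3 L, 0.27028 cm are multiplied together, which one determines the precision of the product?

8.7 × 10^3 L

9.16998 m → 6 s.f.; 8.7 × 10^3 L → 2 s.f.; 0.27028 cm → 5 s.f.
The fewest is 2 significant figures, from 8.7 × 10^3 L.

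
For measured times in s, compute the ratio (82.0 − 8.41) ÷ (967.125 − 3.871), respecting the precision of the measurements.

82.0 − 8.41 = 73.59, limited to 1 d.p. → 3 s.f.; 967.125 − 3.871 = 963.254, limited to 3 d.p. → 6 s.f.
Carrying full precision, 73.59 ÷ 963.254 = 0.0763972950021…; keep min(3, 6) = 3 s.f.
Rounded to 3 significant figures: 0.0764.

0.0764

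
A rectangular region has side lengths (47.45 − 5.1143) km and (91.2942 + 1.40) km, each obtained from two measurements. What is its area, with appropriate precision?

3.924 × 10³ km²

47.45 − 5.1143 = 42.3357, limited to 2 d.p. → 4 s.f.; 91.2942 + 1.40 = 92.6942, limited to 2 d.p. → 4 s.f.
Carrying full precision, 42.3357 × 92.6942 = 3924.27384294; keep min(4, 4) = 4 s.f.
Rounded to 4 significant figures: 3.924 × 10³ km².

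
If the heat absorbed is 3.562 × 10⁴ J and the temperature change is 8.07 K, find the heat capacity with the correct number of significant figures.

heat capacity = 3.562 × 10⁴ J ÷ 8.07 K = 4413.87856258… J/K.
3.562 × 10⁴ has 4 significant figures; 8.07 has 3.
Division/multiplication keeps the fewest: 3 significant figures.
Rounded: 4.41 × 10³ J/K.

4.41 × 10³ J/K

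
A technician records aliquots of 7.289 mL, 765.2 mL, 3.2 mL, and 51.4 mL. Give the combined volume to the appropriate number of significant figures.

7.289 mL + 765.2 mL + 3.2 mL + 51.4 mL = 827.089 mL.
Addition/subtraction keeps the fewest decimal places: 7.289 → 3 decimal places, 765.2 → 1 decimal place, 3.2 → 1 decimal place, 51.4 → 1 decimal place; limit is 1.
Rounded to 1 decimal place: 827.1 mL.

827.1 mL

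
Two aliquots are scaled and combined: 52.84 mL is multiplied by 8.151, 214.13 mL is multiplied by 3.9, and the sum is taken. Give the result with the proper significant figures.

1.27 × 10³ mL

52.84 × 8.151 = 430.69884 → 430.7 mL (4 s.f., last digit at the 10^-1 place).
214.13 × 3.9 = 835.107 → 8.4 × 10² mL (2 s.f., last digit at the 10^1 place).
Sum: 1265.80584 mL; keep the coarser place, 10^1.
Result: 1.27 × 10³ mL.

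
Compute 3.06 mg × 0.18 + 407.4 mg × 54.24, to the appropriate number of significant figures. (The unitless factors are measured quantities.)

2.210 × 10^4 mg

3.06 × 0.18 = 0.5508 → 0.55 mg (2 s.f., last digit at the 10^-2 place).
407.4 × 54.24 = 22097.376 → 2.210 × 10^4 mg (4 s.f., last digit at the 10^1 place).
Sum: 22097.9268 mg; keep the coarser place, 10^1.
Result: 2.210 × 10^4 mg.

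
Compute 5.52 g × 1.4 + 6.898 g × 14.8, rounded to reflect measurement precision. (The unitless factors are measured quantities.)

1.10 × 10² g

5.52 × 1.4 = 7.728 → 7.7 g (2 s.f., last digit at the 10^-1 place).
6.898 × 14.8 = 102.0904 → 102 g (3 s.f., last digit at the 10^0 place).
Sum: 109.8184 g; keep the coarser place, 10^0.
Result: 1.10 × 10² g.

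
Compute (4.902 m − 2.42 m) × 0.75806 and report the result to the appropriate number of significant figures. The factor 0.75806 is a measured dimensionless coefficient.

4.902 m − 2.42 m = 2.482 m; the difference is limited to 2 decimal places (3 s.f.).
Carrying full precision, 2.482 × 0.75806 = 1.88150492 m; 0.75806 has 5 s.f., so the result keeps min(3, 5) = 3 s.f.
Rounded to 3 significant figures: 1.88 m.

1.88 m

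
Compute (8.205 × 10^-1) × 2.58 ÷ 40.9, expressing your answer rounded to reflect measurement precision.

(8.205 × 10^-1) × 2.58 ÷ 40.9 = 0.0517577017115…
Multiplication/division keeps the fewest significant figures: 8.205 × 10^-1 → 4 s.f., 2.58 → 3 s.f., 40.9 → 3 s.f.; limit is 3.
Rounded to 3 significant figures: 0.0518.

0.0518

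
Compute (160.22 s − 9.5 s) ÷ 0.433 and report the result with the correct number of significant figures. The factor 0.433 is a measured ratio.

348 s

160.22 s − 9.5 s = 150.72 s; the difference is limited to 1 decimal place (4 s.f.).
Carrying full precision, 150.72 ÷ 0.433 = 348.083140878… s; 0.433 has 3 s.f., so the result keeps min(4, 3) = 3 s.f.
Rounded to 3 significant figures: 348 s.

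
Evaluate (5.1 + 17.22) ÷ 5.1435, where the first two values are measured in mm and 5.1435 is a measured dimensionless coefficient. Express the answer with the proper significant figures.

5.1 mm + 17.22 mm = 22.32 mm; the sum is limited to 1 decimal place (3 s.f.).
Carrying full precision, 22.32 ÷ 5.1435 = 4.3394575678… mm; 5.1435 has 5 s.f., so the result keeps min(3, 5) = 3 s.f.
Rounded to 3 significant figures: 4.34 mm.

4.34 mm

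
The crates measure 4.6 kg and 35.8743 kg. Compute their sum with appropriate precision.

40.5 kg

4.6 kg + 35.8743 kg = 40.4743 kg.
Addition/subtraction keeps the fewest decimal places: 4.6 → 1 decimal place, 35.8743 → 4 decimal places; limit is 1.
Rounded to 1 decimal place: 40.5 kg.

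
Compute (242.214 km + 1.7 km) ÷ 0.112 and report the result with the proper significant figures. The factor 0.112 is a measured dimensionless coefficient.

2.18 × 10^3 km

242.214 km + 1.7 km = 243.914 km; the sum is limited to 1 decimal place (4 s.f.).
Carrying full precision, 243.914 ÷ 0.112 = 2177.80357143… km; 0.112 has 3 s.f., so the result keeps min(4, 3) = 3 s.f.
Rounded to 3 significant figures: 2.18 × 10^3 km.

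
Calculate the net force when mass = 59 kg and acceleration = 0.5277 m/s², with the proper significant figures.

net force = 59 kg × 0.5277 m/s² = 31.1343 N.
59 has 2 significant figures; 0.5277 has 4.
Division/multiplication keeps the fewest: 2 significant figures.
Rounded: 31 N.

31 N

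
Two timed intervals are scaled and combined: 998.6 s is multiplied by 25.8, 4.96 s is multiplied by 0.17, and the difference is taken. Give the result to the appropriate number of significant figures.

998.6 × 25.8 = 25763.88 → 2.58 × 10^4 s (3 s.f., last digit at the 10^2 place).
4.96 × 0.17 = 0.8432 → 0.84 s (2 s.f., last digit at the 10^-2 place).
Difference: 25763.0368 s; keep the coarser place, 10^2.
Result: 2.58 × 10^4 s.

2.58 × 10^4 s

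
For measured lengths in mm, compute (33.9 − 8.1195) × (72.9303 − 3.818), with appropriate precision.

33.9 − 8.1195 = 25.7805, limited to 1 d.p. → 3 s.f.; 72.9303 − 3.818 = 69.1123, limited to 3 d.p. → 5 s.f.
Carrying full precision, 25.7805 × 69.1123 = 1781.74965015; keep min(3, 5) = 3 s.f.
Rounded to 3 significant figures: 1.78 × 10³ mm².

1.78 × 10³ mm²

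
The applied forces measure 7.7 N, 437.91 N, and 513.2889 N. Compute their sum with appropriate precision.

958.9 N

7.7 N + 437.91 N + 513.2889 N = 958.8989 N.
Addition/subtraction keeps the fewest decimal places: 7.7 → 1 decimal place, 437.91 → 2 decimal places, 513.2889 → 4 decimal places; limit is 1.
Rounded to 1 decimal place: 958.9 N.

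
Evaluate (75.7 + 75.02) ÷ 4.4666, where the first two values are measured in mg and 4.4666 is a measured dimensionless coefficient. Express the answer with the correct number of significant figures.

75.7 mg + 75.02 mg = 150.72 mg; the sum is limited to 1 decimal place (4 s.f.).
Carrying full precision, 150.72 ÷ 4.4666 = 33.7437872207… mg; 4.4666 has 5 s.f., so the result keeps min(4, 5) = 4 s.f.
Rounded to 4 significant figures: 33.74 mg.

33.74 mg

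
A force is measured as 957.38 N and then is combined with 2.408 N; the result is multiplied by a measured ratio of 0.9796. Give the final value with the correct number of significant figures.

957.38 N + 2.408 N = 959.788 N; the sum is limited to 2 decimal places (5 s.f.).
Carrying full precision, 959.788 × 0.9796 = 940.2083248 N; 0.9796 has 4 s.f., so the result keeps min(5, 4) = 4 s.f.
Rounded to 4 significant figures: 940.2 N.

940.2 N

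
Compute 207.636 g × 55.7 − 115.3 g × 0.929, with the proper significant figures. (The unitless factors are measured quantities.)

1.15 × 10⁴ g

207.636 × 55.7 = 11565.3252 → 1.16 × 10⁴ g (3 s.f., last digit at the 10^2 place).
115.3 × 0.929 = 107.1137 → 107 g (3 s.f., last digit at the 10^0 place).
Difference: 11458.2115 g; keep the coarser place, 10^2.
Result: 1.15 × 10⁴ g.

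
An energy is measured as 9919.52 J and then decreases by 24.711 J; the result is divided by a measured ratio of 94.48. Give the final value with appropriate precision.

1.047 × 10² J

9919.52 J − 24.711 J = 9894.809 J; the difference is limited to 2 decimal places (6 s.f.).
Carrying full precision, 9894.809 ÷ 94.48 = 104.729138442… J; 94.48 has 4 s.f., so the result keeps min(6, 4) = 4 s.f.
Rounded to 4 significant figures: 1.047 × 10² J.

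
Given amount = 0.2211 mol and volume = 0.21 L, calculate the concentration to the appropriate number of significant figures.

concentration = 0.2211 mol ÷ 0.21 L = 1.05285714286… mol/L.
0.2211 has 4 significant figures; 0.21 has 2.
Division/multiplication keeps the fewest: 2 significant figures.
Rounded: 1.1 mol/L.

1.1 mol/L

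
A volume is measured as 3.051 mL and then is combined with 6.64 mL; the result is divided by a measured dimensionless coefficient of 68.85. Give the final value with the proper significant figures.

3.051 mL + 6.64 mL = 9.691 mL; the sum is limited to 2 decimal places (3 s.f.).
Carrying full precision, 9.691 ÷ 68.85 = 0.140755265069… mL; 68.85 has 4 s.f., so the result keeps min(3, 4) = 3 s.f.
Rounded to 3 significant figures: 0.141 mL.

0.141 mL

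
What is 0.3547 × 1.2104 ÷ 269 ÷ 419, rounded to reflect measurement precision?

0.3547 × 1.2104 ÷ 269 ÷ 419 = 0.00000380911250898…
Multiplication/division keeps the fewest significant figures: 0.3547 → 4 s.f., 1.2104 → 5 s.f., 269 → 3 s.f., 419 → 3 s.f.; limit is 3.
Rounded to 3 significant figures: 3.81 × 10⁻⁶.

3.81 × 10⁻⁶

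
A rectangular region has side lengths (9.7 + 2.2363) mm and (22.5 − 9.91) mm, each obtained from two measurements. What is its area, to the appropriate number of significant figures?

9.7 + 2.2363 = 11.9363, limited to 1 d.p. → 3 s.f.; 22.5 − 9.91 = 12.59, limited to 1 d.p. → 3 s.f.
Carrying full precision, 11.9363 × 12.59 = 150.278017; keep min(3, 3) = 3 s.f.
Rounded to 3 significant figures: 150. mm².

150. mm²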